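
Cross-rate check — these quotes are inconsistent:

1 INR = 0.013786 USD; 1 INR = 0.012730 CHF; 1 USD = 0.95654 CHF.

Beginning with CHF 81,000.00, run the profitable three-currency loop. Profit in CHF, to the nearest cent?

Profitable loop is CHF → INR → USD → CHF:
CHF 81,000.00 ÷ 0.012730 = INR 6,362,922.23
INR 6,362,922.23 × 0.013786 = USD 87,719.25
USD 87,719.25 × 0.95654 = CHF 83,906.97
Profit = CHF 83,906.97 − CHF 81,000.00

Profit: CHF 2,906.97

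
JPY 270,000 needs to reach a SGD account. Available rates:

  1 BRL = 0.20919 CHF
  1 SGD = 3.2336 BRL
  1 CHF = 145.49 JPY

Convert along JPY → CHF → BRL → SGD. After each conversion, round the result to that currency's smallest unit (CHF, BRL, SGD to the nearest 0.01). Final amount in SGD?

JPY 270,000 ÷ 145.49 = CHF 1,855.80
CHF 1,855.80 ÷ 0.20919 = BRL 8,871.36
BRL 8,871.36 ÷ 3.2336 = SGD 2,743.49

SGD 2,743.49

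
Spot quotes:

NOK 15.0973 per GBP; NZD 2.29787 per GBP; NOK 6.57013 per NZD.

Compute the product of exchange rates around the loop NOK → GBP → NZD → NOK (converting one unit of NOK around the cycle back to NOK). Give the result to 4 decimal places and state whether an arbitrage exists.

Around NOK → GBP → NZD → NOK: 1 ÷ 15.0973 × 2.29787 × 6.57013 = 1.000000
Product ≈ 1 (deviation 0.000%, within rounding noise).

1.0000 (no arbitrage)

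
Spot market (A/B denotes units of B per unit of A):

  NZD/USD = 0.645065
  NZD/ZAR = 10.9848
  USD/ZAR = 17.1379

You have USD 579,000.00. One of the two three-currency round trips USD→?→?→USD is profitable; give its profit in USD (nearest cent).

Profitable loop is USD → ZAR → NZD → USD:
USD 579,000.00 × 17.1379 = ZAR 9,922,844.10
ZAR 9,922,844.10 ÷ 10.9848 = NZD 903,324.97
NZD 903,324.97 × 0.645065 = USD 582,703.32
Profit = USD 582,703.32 − USD 579,000.00

Profit: USD 3,703.32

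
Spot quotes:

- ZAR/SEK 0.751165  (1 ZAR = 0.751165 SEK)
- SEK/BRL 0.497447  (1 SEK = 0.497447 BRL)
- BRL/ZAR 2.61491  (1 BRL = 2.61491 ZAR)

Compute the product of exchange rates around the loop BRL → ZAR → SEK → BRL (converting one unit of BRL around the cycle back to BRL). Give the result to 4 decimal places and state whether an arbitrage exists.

Around BRL → ZAR → SEK → BRL: 1 × 2.61491 × 0.751165 × 0.497447 = 0.977100
Product < 1; profitable direction is BRL → SEK → ZAR → BRL.

0.9771 (arbitrage exists)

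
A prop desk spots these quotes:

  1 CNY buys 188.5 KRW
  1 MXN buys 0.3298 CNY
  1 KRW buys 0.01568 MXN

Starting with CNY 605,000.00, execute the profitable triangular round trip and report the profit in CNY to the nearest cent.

Profit: CNY 15,650.79

Profitable loop is CNY → MXN → KRW → CNY:
CNY 605,000.00 ÷ 0.3298 = MXN 1,834,445.12
MXN 1,834,445.12 ÷ 0.01568 = KRW 116,992,673
KRW 116,992,673 ÷ 188.5 = CNY 620,650.79
Profit = CNY 620,650.79 − CNY 605,000.00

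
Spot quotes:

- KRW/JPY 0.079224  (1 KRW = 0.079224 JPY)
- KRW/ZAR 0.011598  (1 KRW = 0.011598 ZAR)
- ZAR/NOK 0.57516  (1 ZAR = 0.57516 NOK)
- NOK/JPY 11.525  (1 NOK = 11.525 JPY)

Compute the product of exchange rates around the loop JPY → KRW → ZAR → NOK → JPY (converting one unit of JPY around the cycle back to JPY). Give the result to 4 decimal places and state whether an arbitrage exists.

Around JPY → KRW → ZAR → NOK → JPY: 1 ÷ 0.079224 × 0.011598 × 0.57516 × 11.525 = 0.970412
Product < 1; profitable direction is JPY → NOK → ZAR → KRW → JPY.

0.9704 (arbitrage exists)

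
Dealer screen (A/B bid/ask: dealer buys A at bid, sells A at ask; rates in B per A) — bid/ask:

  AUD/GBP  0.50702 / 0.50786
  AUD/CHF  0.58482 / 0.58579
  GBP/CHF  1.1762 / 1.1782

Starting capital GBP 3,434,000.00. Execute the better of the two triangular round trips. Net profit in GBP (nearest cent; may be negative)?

Best loop GBP → CHF → AUD → GBP:
GBP 3,434,000.00 × 1.1762 (sell GBP at bid) = CHF 4,039,070.80
CHF 4,039,070.80 ÷ 0.58579 (buy AUD at ask) = AUD 6,895,083.22
AUD 6,895,083.22 × 0.50702 (sell AUD at bid) = GBP 3,495,945.09

Net profit: GBP 61,945.09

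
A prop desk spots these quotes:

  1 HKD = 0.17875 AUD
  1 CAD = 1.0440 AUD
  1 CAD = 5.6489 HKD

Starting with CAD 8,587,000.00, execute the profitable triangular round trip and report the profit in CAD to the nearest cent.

Profitable loop is CAD → AUD → HKD → CAD:
CAD 8,587,000.00 × 1.0440 = AUD 8,964,828.00
AUD 8,964,828.00 ÷ 0.17875 = HKD 50,152,883.92
HKD 50,152,883.92 ÷ 5.6489 = CAD 8,878,345.15
Profit = CAD 8,878,345.15 − CAD 8,587,000.00

Profit: CAD 291,345.15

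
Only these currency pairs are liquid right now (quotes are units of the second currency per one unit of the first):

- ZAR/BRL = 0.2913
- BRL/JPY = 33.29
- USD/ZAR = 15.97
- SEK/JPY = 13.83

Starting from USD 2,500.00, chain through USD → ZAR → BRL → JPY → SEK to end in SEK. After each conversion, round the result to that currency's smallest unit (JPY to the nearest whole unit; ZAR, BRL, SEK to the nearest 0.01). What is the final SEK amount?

SEK 27,994.79

USD 2,500.00 × 15.97 = ZAR 39,925.00
ZAR 39,925.00 × 0.2913 = BRL 11,630.15
BRL 11,630.15 × 33.29 = JPY 387,168
JPY 387,168 ÷ 13.83 = SEK 27,994.79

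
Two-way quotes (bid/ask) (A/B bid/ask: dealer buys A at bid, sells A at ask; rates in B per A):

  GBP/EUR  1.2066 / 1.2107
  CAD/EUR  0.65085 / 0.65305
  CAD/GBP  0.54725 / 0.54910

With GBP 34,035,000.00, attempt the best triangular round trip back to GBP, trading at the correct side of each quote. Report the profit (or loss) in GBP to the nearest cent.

Net profit: GBP 378,465.76

Best loop GBP → EUR → CAD → GBP:
GBP 34,035,000.00 × 1.2066 (sell GBP at bid) = EUR 41,066,631.00
EUR 41,066,631.00 ÷ 0.65305 (buy CAD at ask) = CAD 62,884,359.54
CAD 62,884,359.54 × 0.54725 (sell CAD at bid) = GBP 34,413,465.76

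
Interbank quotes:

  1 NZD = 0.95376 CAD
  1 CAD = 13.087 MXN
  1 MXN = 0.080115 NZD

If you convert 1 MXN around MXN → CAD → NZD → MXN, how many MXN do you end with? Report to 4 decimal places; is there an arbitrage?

Around MXN → CAD → NZD → MXN: 1 ÷ 13.087 ÷ 0.95376 ÷ 0.080115 = 1.000016
Product ≈ 1 (deviation 0.002%, within rounding noise).

1.0000 (no arbitrage)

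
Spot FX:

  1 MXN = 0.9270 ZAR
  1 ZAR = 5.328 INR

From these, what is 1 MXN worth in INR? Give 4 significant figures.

1 MXN × 0.9270 = 0.927 ZAR
0.927 ZAR × 5.328 = 4.93906 INR

MXN/INR = 4.939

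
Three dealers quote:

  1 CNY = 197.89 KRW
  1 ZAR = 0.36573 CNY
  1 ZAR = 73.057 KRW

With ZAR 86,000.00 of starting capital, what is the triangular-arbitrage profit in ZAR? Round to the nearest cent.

Profitable loop is ZAR → KRW → CNY → ZAR:
ZAR 86,000.00 × 73.057 = KRW 6,282,902
KRW 6,282,902 ÷ 197.89 = CNY 31,749.47
CNY 31,749.47 ÷ 0.36573 = ZAR 86,811.22
Profit = ZAR 86,811.22 − ZAR 86,000.00

Profit: ZAR 811.22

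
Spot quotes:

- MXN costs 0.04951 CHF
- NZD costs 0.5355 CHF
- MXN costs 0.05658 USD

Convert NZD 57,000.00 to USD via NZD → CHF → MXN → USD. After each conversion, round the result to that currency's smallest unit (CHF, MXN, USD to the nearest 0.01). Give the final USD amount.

USD 34,882.24

NZD 57,000.00 × 0.5355 = CHF 30,523.50
CHF 30,523.50 ÷ 0.04951 = MXN 616,511.82
MXN 616,511.82 × 0.05658 = USD 34,882.24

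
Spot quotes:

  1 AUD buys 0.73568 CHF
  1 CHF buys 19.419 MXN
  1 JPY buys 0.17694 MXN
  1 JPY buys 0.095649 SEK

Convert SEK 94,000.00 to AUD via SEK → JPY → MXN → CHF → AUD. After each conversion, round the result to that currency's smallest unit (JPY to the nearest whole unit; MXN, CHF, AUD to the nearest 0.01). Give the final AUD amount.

SEK 94,000.00 ÷ 0.095649 = JPY 982,760
JPY 982,760 × 0.17694 = MXN 173,889.55
MXN 173,889.55 ÷ 19.419 = CHF 8,954.61
CHF 8,954.61 ÷ 0.73568 = AUD 12,171.88

AUD 12,171.88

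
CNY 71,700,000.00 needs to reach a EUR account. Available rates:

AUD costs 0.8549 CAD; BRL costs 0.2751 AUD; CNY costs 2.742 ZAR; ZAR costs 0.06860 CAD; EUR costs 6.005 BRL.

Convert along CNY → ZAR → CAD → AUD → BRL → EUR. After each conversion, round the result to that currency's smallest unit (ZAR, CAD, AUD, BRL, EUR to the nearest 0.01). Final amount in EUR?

CNY 71,700,000.00 × 2.742 = ZAR 196,601,400.00
ZAR 196,601,400.00 × 0.06860 = CAD 13,486,856.04
CAD 13,486,856.04 ÷ 0.8549 = AUD 15,775,945.77
AUD 15,775,945.77 ÷ 0.2751 = BRL 57,346,222.36
BRL 57,346,222.36 ÷ 6.005 = EUR 9,549,745.61

EUR 9,549,745.61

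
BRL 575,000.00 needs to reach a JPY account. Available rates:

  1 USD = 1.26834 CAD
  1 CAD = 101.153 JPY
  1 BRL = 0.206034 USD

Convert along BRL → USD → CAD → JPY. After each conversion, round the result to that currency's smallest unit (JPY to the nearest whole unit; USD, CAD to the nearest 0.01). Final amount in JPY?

JPY 15,199,216

BRL 575,000.00 × 0.206034 = USD 118,469.55
USD 118,469.55 × 1.26834 = CAD 150,259.67
CAD 150,259.67 × 101.153 = JPY 15,199,216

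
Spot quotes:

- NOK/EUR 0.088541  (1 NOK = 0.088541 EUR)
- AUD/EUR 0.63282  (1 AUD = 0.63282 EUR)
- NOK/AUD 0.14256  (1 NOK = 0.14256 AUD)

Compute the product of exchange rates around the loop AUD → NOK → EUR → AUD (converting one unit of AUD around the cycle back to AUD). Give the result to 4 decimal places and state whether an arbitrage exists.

0.9814 (arbitrage exists)

Around AUD → NOK → EUR → AUD: 1 ÷ 0.14256 × 0.088541 ÷ 0.63282 = 0.981446
Product < 1; profitable direction is AUD → EUR → NOK → AUD.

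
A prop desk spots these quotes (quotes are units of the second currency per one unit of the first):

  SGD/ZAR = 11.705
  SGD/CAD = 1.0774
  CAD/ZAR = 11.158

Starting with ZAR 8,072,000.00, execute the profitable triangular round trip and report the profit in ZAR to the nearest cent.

Profitable loop is ZAR → SGD → CAD → ZAR:
ZAR 8,072,000.00 ÷ 11.705 = SGD 689,619.82
SGD 689,619.82 × 1.0774 = CAD 742,996.39
CAD 742,996.39 × 11.158 = ZAR 8,290,353.77
Profit = ZAR 8,290,353.77 − ZAR 8,072,000.00

Profit: ZAR 218,353.77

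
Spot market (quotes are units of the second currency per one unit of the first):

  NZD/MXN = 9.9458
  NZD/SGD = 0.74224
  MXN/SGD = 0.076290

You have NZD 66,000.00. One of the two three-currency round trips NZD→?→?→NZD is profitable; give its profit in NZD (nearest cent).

Profitable loop is NZD → MXN → SGD → NZD:
NZD 66,000.00 × 9.9458 = MXN 656,422.80
MXN 656,422.80 × 0.076290 = SGD 50,078.50
SGD 50,078.50 ÷ 0.74224 = NZD 67,469.41
Profit = NZD 67,469.41 − NZD 66,000.00

Profit: NZD 1,469.41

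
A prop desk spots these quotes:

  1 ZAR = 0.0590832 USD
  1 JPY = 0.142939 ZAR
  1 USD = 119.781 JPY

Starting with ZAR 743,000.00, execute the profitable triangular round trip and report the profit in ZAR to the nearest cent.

Profit: ZAR 8,608.18

Profitable loop is ZAR → USD → JPY → ZAR:
ZAR 743,000.00 × 0.0590832 = USD 43,898.82
USD 43,898.82 × 119.781 = JPY 5,258,244
JPY 5,258,244 × 0.142939 = ZAR 751,608.18
Profit = ZAR 751,608.18 − ZAR 743,000.00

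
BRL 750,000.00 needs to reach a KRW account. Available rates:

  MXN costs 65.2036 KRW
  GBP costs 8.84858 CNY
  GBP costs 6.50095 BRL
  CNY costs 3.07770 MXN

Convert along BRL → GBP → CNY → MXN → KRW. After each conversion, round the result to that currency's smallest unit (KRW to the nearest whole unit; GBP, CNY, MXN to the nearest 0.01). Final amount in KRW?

BRL 750,000.00 ÷ 6.50095 = GBP 115,367.75
GBP 115,367.75 × 8.84858 = CNY 1,020,840.77
CNY 1,020,840.77 × 3.07770 = MXN 3,141,841.64
MXN 3,141,841.64 × 65.2036 = KRW 204,859,386

KRW 204,859,386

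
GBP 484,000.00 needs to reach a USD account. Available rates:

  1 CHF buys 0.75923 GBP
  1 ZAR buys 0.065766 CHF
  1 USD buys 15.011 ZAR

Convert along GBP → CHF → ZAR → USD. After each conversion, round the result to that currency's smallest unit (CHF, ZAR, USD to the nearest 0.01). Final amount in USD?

GBP 484,000.00 ÷ 0.75923 = CHF 637,487.98
CHF 637,487.98 ÷ 0.065766 = ZAR 9,693,275.86
ZAR 9,693,275.86 ÷ 15.011 = USD 645,744.84

USD 645,744.84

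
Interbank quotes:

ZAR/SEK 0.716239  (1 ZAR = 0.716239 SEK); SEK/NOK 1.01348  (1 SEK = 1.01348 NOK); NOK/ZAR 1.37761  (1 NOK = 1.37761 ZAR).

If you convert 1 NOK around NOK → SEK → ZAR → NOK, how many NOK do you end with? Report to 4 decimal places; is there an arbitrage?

Around NOK → SEK → ZAR → NOK: 1 ÷ 1.01348 ÷ 0.716239 ÷ 1.37761 = 1.000001
Product ≈ 1 (deviation 0.000%, within rounding noise).

1.0000 (no arbitrage)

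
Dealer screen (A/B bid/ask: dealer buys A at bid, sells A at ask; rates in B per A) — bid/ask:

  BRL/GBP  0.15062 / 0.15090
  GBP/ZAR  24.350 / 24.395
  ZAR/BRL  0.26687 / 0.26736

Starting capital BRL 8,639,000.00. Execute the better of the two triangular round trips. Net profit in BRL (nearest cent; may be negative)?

Best loop BRL → ZAR → GBP → BRL:
BRL 8,639,000.00 ÷ 0.26736 (buy ZAR at ask) = ZAR 32,312,238.18
ZAR 32,312,238.18 ÷ 24.395 (buy GBP at ask) = GBP 1,324,543.48
GBP 1,324,543.48 ÷ 0.15090 (buy BRL at ask) = BRL 8,777,624.12

Net profit: BRL 138,624.12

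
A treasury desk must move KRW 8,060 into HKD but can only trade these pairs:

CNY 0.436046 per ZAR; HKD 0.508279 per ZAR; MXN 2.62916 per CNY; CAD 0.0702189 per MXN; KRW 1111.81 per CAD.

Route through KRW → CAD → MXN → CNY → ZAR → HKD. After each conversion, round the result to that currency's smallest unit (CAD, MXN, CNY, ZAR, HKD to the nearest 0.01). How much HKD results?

KRW 8,060 ÷ 1111.81 = CAD 7.25
CAD 7.25 ÷ 0.0702189 = MXN 103.25
MXN 103.25 ÷ 2.62916 = CNY 39.27
CNY 39.27 ÷ 0.436046 = ZAR 90.06
ZAR 90.06 × 0.508279 = HKD 45.78

HKD 45.78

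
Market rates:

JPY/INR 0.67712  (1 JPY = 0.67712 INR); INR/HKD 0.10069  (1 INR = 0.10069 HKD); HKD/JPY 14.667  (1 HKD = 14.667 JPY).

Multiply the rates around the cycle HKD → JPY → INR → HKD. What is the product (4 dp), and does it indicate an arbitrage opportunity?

1.0000 (no arbitrage)

Around HKD → JPY → INR → HKD: 1 × 14.667 × 0.67712 × 0.10069 = 0.999985
Product ≈ 1 (deviation 0.002%, within rounding noise).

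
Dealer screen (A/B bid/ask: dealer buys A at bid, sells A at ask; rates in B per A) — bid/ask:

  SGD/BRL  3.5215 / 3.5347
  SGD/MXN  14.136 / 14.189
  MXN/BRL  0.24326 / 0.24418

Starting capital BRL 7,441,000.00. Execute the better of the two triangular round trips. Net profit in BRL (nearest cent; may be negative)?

Best loop BRL → MXN → SGD → BRL:
BRL 7,441,000.00 ÷ 0.24418 (buy MXN at ask) = MXN 30,473,421.25
MXN 30,473,421.25 ÷ 14.189 (buy SGD at ask) = SGD 2,147,679.28
SGD 2,147,679.28 × 3.5215 (sell SGD at bid) = BRL 7,563,052.57

Net profit: BRL 122,052.57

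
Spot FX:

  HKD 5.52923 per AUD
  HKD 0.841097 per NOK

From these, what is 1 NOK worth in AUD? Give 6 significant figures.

NOK/AUD = 0.152118

1 NOK × 0.841097 = 0.841097 HKD
0.841097 HKD ÷ 5.52923 = 0.152118 AUD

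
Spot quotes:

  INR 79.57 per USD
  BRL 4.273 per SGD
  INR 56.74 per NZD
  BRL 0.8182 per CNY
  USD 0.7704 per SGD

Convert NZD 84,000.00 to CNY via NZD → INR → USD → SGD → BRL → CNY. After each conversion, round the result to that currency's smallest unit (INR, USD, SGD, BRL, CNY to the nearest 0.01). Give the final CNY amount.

CNY 406,047.13

NZD 84,000.00 × 56.74 = INR 4,766,160.00
INR 4,766,160.00 ÷ 79.57 = USD 59,898.96
USD 59,898.96 ÷ 0.7704 = SGD 77,750.47
SGD 77,750.47 × 4.273 = BRL 332,227.76
BRL 332,227.76 ÷ 0.8182 = CNY 406,047.13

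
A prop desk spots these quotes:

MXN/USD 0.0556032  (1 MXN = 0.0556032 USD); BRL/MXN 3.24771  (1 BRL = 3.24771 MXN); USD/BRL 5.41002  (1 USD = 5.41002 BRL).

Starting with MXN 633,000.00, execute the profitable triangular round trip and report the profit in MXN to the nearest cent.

Profitable loop is MXN → BRL → USD → MXN:
MXN 633,000.00 ÷ 3.24771 = BRL 194,906.56
BRL 194,906.56 ÷ 5.41002 = USD 36,026.96
USD 36,026.96 ÷ 0.0556032 = MXN 647,929.58
Profit = MXN 647,929.58 − MXN 633,000.00

Profit: MXN 14,929.58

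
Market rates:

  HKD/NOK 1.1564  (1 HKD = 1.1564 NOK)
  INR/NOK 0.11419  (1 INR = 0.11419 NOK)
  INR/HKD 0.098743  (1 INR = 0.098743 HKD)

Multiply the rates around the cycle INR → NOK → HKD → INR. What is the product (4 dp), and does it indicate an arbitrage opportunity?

Around INR → NOK → HKD → INR: 1 × 0.11419 ÷ 1.1564 ÷ 0.098743 = 1.000031
Product ≈ 1 (deviation 0.003%, within rounding noise).

1.0000 (no arbitrage)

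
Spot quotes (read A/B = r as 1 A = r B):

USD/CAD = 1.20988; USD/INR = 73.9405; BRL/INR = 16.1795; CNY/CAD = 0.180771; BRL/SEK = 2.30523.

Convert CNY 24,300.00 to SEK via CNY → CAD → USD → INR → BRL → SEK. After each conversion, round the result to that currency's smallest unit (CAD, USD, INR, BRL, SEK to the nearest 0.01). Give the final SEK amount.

SEK 38,249.37

CNY 24,300.00 × 0.180771 = CAD 4,392.74
CAD 4,392.74 ÷ 1.20988 = USD 3,630.72
USD 3,630.72 × 73.9405 = INR 268,457.25
INR 268,457.25 ÷ 16.1795 = BRL 16,592.43
BRL 16,592.43 × 2.30523 = SEK 38,249.37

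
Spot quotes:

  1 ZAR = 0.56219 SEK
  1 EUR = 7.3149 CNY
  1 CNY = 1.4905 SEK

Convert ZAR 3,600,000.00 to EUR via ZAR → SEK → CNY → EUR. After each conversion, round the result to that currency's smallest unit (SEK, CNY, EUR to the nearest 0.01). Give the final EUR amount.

EUR 185,628.75

ZAR 3,600,000.00 × 0.56219 = SEK 2,023,884.00
SEK 2,023,884.00 ÷ 1.4905 = CNY 1,357,855.75
CNY 1,357,855.75 ÷ 7.3149 = EUR 185,628.75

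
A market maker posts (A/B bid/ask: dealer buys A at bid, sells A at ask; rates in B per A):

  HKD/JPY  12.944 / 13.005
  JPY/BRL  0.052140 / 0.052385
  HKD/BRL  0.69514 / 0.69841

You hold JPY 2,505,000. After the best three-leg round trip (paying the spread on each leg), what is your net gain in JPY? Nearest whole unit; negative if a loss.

Best loop JPY → HKD → BRL → JPY:
JPY 2,505,000 ÷ 13.005 (buy HKD at ask) = HKD 192,618.22
HKD 192,618.22 × 0.69514 (sell HKD at bid) = BRL 133,896.63
BRL 133,896.63 ÷ 0.052385 (buy JPY at ask) = JPY 2,556,011

Net profit: JPY 51,011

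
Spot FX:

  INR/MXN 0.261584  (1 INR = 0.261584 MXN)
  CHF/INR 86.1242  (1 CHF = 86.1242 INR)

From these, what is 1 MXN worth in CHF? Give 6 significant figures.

1 MXN ÷ 0.261584 = 3.82286 INR
3.82286 INR ÷ 86.1242 = 0.0443878 CHF

MXN/CHF = 0.0443878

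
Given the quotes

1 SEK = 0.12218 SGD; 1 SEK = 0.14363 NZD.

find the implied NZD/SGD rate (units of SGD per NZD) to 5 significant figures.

1 NZD ÷ 0.14363 = 6.96233 SEK
6.96233 SEK × 0.12218 = 0.850658 SGD

NZD/SGD = 0.85066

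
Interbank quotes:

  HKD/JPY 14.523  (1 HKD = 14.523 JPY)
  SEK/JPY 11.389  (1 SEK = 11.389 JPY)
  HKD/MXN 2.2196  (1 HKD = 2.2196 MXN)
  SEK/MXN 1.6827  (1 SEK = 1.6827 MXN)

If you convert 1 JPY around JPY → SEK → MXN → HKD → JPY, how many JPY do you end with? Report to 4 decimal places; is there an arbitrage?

0.9667 (arbitrage exists)

Around JPY → SEK → MXN → HKD → JPY: 1 ÷ 11.389 × 1.6827 ÷ 2.2196 × 14.523 = 0.966724
Product < 1; profitable direction is JPY → HKD → MXN → SEK → JPY.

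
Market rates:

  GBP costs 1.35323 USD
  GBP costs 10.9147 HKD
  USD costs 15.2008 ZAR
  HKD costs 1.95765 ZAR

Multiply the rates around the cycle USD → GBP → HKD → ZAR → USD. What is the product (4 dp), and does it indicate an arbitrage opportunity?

Around USD → GBP → HKD → ZAR → USD: 1 ÷ 1.35323 × 10.9147 × 1.95765 ÷ 15.2008 = 1.038745
Product > 1; profitable direction is USD → GBP → HKD → ZAR → USD.

1.0387 (arbitrage exists)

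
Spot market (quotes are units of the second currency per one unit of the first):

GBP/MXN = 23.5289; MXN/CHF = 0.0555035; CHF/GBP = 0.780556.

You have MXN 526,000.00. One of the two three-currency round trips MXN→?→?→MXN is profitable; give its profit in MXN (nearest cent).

Profitable loop is MXN → CHF → GBP → MXN:
MXN 526,000.00 × 0.0555035 = CHF 29,194.84
CHF 29,194.84 × 0.780556 = GBP 22,788.21
GBP 22,788.21 × 23.5289 = MXN 536,181.47
Profit = MXN 536,181.47 − MXN 526,000.00

Profit: MXN 10,181.47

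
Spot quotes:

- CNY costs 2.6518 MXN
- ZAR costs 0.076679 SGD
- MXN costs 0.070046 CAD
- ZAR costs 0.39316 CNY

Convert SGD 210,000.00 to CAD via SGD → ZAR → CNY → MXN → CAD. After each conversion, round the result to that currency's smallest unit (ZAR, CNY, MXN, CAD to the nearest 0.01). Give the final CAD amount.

SGD 210,000.00 ÷ 0.076679 = ZAR 2,738,689.86
ZAR 2,738,689.86 × 0.39316 = CNY 1,076,743.31
CNY 1,076,743.31 × 2.6518 = MXN 2,855,307.91
MXN 2,855,307.91 × 0.070046 = CAD 200,002.90

CAD 200,002.90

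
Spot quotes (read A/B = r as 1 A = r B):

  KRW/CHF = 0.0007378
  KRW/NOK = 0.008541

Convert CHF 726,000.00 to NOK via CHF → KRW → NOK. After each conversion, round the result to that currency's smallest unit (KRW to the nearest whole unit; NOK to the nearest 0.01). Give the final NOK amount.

NOK 8,404,399.57

CHF 726,000.00 ÷ 0.0007378 = KRW 984,006,506
KRW 984,006,506 × 0.008541 = NOK 8,404,399.57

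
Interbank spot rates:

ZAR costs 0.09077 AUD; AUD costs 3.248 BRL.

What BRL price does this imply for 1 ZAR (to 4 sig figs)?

1 ZAR × 0.09077 = 0.09077 AUD
0.09077 AUD × 3.248 = 0.294821 BRL

ZAR/BRL = 0.2948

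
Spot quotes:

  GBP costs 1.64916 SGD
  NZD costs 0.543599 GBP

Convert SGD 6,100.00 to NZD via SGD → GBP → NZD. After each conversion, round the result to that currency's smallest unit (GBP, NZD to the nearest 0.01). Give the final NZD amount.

SGD 6,100.00 ÷ 1.64916 = GBP 3,698.85
GBP 3,698.85 ÷ 0.543599 = NZD 6,804.37

NZD 6,804.37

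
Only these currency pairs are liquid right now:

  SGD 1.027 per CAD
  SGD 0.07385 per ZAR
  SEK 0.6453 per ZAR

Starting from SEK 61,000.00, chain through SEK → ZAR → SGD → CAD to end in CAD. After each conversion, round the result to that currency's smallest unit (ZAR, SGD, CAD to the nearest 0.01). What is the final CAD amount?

SEK 61,000.00 ÷ 0.6453 = ZAR 94,529.68
ZAR 94,529.68 × 0.07385 = SGD 6,981.02
SGD 6,981.02 ÷ 1.027 = CAD 6,797.49

CAD 6,797.49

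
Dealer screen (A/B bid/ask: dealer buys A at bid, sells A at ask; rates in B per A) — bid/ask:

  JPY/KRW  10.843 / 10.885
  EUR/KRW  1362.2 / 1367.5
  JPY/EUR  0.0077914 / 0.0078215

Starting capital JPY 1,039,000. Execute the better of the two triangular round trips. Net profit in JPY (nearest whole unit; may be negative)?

Best loop JPY → KRW → EUR → JPY:
JPY 1,039,000 × 10.843 (sell JPY at bid) = KRW 11,265,877
KRW 11,265,877 ÷ 1367.5 (buy EUR at ask) = EUR 8,238.30
EUR 8,238.30 ÷ 0.0078215 (buy JPY at ask) = JPY 1,053,289

Net profit: JPY 14,289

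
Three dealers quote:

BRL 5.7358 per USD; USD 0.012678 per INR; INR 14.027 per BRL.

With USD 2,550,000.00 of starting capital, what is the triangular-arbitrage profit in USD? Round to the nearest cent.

Profit: USD 51,056.13

Profitable loop is USD → BRL → INR → USD:
USD 2,550,000.00 × 5.7358 = BRL 14,626,290.00
BRL 14,626,290.00 × 14.027 = INR 205,162,969.83
INR 205,162,969.83 × 0.012678 = USD 2,601,056.13
Profit = USD 2,601,056.13 − USD 2,550,000.00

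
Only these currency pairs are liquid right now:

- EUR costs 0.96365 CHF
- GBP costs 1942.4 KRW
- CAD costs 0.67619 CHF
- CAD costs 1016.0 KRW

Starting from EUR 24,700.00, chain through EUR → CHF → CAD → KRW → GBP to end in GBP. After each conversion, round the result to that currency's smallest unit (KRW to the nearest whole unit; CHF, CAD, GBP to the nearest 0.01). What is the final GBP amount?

GBP 18,412.07

EUR 24,700.00 × 0.96365 = CHF 23,802.15
CHF 23,802.15 ÷ 0.67619 = CAD 35,200.39
CAD 35,200.39 × 1016.0 = KRW 35,763,596
KRW 35,763,596 ÷ 1942.4 = GBP 18,412.07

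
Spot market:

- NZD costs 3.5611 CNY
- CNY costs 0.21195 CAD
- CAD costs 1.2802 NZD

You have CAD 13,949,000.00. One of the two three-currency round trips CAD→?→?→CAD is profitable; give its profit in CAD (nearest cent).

Profitable loop is CAD → CNY → NZD → CAD:
CAD 13,949,000.00 ÷ 0.21195 = CNY 65,812,691.67
CNY 65,812,691.67 ÷ 3.5611 = NZD 18,481,000.72
NZD 18,481,000.72 ÷ 1.2802 = CAD 14,436,026.19
Profit = CAD 14,436,026.19 − CAD 13,949,000.00

Profit: CAD 487,026.19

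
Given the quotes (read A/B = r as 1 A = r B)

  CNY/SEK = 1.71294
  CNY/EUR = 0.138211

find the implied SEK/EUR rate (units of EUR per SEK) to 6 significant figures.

SEK/EUR = 0.0806864

1 SEK ÷ 1.71294 = 0.583792 CNY
0.583792 CNY × 0.138211 = 0.0806864 EUR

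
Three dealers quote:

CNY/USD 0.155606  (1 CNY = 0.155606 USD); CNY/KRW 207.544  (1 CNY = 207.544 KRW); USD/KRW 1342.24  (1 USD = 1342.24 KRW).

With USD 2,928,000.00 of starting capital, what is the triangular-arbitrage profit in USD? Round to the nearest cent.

Profitable loop is USD → KRW → CNY → USD:
USD 2,928,000.00 × 1342.24 = KRW 3,930,078,720
KRW 3,930,078,720 ÷ 207.544 = CNY 18,936,123.04
CNY 18,936,123.04 × 0.155606 = USD 2,946,574.36
Profit = USD 2,946,574.36 − USD 2,928,000.00

Profit: USD 18,574.36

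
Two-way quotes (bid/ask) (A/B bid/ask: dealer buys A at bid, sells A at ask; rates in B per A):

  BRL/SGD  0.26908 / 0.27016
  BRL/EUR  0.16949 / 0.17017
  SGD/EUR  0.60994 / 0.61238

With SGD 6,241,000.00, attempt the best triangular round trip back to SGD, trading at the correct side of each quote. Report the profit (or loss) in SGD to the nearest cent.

Best loop SGD → BRL → EUR → SGD:
SGD 6,241,000.00 ÷ 0.27016 (buy BRL at ask) = BRL 23,101,125.26
BRL 23,101,125.26 × 0.16949 (sell BRL at bid) = EUR 3,915,409.72
EUR 3,915,409.72 ÷ 0.61238 (buy SGD at ask) = SGD 6,393,758.32

Net profit: SGD 152,758.32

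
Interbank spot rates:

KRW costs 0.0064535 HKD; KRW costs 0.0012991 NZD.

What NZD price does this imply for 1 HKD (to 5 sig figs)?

HKD/NZD = 0.20130

1 HKD ÷ 0.0064535 = 154.955 KRW
154.955 KRW × 0.0012991 = 0.201302 NZD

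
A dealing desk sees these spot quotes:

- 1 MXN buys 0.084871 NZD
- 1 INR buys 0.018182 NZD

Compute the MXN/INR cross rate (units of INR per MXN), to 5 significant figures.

MXN/INR = 4.6679

1 MXN × 0.084871 = 0.084871 NZD
0.084871 NZD ÷ 0.018182 = 4.66786 INR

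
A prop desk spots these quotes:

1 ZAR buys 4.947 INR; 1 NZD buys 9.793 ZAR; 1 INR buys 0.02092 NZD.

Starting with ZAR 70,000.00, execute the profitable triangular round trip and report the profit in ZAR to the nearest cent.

Profitable loop is ZAR → INR → NZD → ZAR:
ZAR 70,000.00 × 4.947 = INR 346,290.00
INR 346,290.00 × 0.02092 = NZD 7,244.39
NZD 7,244.39 × 9.793 = ZAR 70,944.28
Profit = ZAR 70,944.28 − ZAR 70,000.00

Profit: ZAR 944.28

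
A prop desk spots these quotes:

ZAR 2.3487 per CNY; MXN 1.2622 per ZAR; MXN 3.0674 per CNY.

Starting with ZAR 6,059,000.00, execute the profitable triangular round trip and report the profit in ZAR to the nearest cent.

Profit: ZAR 210,250.77

Profitable loop is ZAR → CNY → MXN → ZAR:
ZAR 6,059,000.00 ÷ 2.3487 = CNY 2,579,724.95
CNY 2,579,724.95 × 3.0674 = MXN 7,913,048.32
MXN 7,913,048.32 ÷ 1.2622 = ZAR 6,269,250.77
Profit = ZAR 6,269,250.77 − ZAR 6,059,000.00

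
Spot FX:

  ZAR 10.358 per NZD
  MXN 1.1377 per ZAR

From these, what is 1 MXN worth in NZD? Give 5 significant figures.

1 MXN ÷ 1.1377 = 0.878966 ZAR
0.878966 ZAR ÷ 10.358 = 0.0848587 NZD

MXN/NZD = 0.084859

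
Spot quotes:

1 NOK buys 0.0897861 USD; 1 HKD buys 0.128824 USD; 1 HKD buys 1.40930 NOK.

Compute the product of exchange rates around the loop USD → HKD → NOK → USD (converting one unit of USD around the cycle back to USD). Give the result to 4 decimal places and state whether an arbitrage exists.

Around USD → HKD → NOK → USD: 1 ÷ 0.128824 × 1.40930 × 0.0897861 = 0.982236
Product < 1; profitable direction is USD → NOK → HKD → USD.

0.9822 (arbitrage exists)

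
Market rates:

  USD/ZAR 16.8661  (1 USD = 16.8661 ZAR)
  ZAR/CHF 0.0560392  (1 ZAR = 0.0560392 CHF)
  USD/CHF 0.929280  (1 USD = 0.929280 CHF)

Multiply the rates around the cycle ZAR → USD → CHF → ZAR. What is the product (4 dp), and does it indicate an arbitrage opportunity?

0.9832 (arbitrage exists)

Around ZAR → USD → CHF → ZAR: 1 ÷ 16.8661 × 0.929280 ÷ 0.0560392 = 0.983196
Product < 1; profitable direction is ZAR → CHF → USD → ZAR.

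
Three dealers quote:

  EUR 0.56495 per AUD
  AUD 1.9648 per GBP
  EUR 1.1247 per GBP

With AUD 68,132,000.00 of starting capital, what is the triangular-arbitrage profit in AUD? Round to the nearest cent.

Profit: AUD 901,432.88

Profitable loop is AUD → GBP → EUR → AUD:
AUD 68,132,000.00 ÷ 1.9648 = GBP 34,676,302.93
GBP 34,676,302.93 × 1.1247 = EUR 39,000,437.91
EUR 39,000,437.91 ÷ 0.56495 = AUD 69,033,432.88
Profit = AUD 69,033,432.88 − AUD 68,132,000.00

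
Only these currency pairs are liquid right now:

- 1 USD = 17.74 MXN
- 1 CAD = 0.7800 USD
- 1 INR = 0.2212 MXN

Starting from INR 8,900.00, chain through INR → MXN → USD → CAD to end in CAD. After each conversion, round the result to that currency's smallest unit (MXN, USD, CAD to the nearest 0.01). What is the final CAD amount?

CAD 142.27

INR 8,900.00 × 0.2212 = MXN 1,968.68
MXN 1,968.68 ÷ 17.74 = USD 110.97
USD 110.97 ÷ 0.7800 = CAD 142.27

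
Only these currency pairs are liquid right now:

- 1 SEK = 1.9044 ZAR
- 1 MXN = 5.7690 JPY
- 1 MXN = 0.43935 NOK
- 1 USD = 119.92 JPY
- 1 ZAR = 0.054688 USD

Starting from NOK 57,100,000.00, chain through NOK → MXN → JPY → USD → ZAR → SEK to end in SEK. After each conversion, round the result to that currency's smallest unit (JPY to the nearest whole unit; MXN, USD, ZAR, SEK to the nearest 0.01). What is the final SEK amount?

SEK 60,032,189.42

NOK 57,100,000.00 ÷ 0.43935 = MXN 129,964,720.61
MXN 129,964,720.61 × 5.7690 = JPY 749,766,473
JPY 749,766,473 ÷ 119.92 = USD 6,252,222.09
USD 6,252,222.09 ÷ 0.054688 = ZAR 114,325,301.53
ZAR 114,325,301.53 ÷ 1.9044 = SEK 60,032,189.42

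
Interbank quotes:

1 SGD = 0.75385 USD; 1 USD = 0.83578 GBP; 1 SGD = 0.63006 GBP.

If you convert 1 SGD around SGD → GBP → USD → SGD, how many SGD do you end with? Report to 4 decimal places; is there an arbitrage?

Around SGD → GBP → USD → SGD: 1 × 0.63006 ÷ 0.83578 ÷ 0.75385 = 1.000012
Product ≈ 1 (deviation 0.001%, within rounding noise).

1.0000 (no arbitrage)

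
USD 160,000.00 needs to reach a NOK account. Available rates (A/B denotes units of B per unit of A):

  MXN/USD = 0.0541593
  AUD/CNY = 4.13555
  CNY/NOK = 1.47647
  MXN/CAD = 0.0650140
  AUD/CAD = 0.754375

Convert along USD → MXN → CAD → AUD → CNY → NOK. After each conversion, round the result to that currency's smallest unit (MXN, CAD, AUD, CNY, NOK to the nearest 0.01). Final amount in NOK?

NOK 1,554,620.68

USD 160,000.00 ÷ 0.0541593 = MXN 2,954,247.93
MXN 2,954,247.93 × 0.0650140 = CAD 192,067.47
CAD 192,067.47 ÷ 0.754375 = AUD 254,604.77
AUD 254,604.77 × 4.13555 = CNY 1,052,930.76
CNY 1,052,930.76 × 1.47647 = NOK 1,554,620.68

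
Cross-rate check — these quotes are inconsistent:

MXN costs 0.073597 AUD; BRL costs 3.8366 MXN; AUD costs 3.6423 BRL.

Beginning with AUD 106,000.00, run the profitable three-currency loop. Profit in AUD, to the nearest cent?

Profitable loop is AUD → BRL → MXN → AUD:
AUD 106,000.00 × 3.6423 = BRL 386,083.80
BRL 386,083.80 × 3.8366 = MXN 1,481,249.11
MXN 1,481,249.11 × 0.073597 = AUD 109,015.49
Profit = AUD 109,015.49 − AUD 106,000.00

Profit: AUD 3,015.49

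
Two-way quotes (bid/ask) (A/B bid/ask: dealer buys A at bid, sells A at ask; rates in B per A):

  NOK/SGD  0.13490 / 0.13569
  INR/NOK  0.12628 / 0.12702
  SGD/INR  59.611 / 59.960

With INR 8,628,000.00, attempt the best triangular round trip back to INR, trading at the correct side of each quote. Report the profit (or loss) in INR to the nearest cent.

Net profit: INR 133,592.83

Best loop INR → NOK → SGD → INR:
INR 8,628,000.00 × 0.12628 (sell INR at bid) = NOK 1,089,543.84
NOK 1,089,543.84 × 0.13490 (sell NOK at bid) = SGD 146,979.46
SGD 146,979.46 × 59.611 (sell SGD at bid) = INR 8,761,592.83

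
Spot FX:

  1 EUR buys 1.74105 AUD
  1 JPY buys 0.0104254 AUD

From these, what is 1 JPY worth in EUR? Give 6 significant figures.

1 JPY × 0.0104254 = 0.0104254 AUD
0.0104254 AUD ÷ 1.74105 = 0.005988 EUR

JPY/EUR = 0.00598800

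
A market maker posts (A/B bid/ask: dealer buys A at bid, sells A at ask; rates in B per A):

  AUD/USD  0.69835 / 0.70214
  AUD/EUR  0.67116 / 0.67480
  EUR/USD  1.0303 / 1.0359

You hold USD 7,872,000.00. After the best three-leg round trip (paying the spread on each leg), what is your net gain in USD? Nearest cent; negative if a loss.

Net result: USD -7,605.05 (no profitable arbitrage after spreads)

Best loop USD → EUR → AUD → USD:
USD 7,872,000.00 ÷ 1.0359 (buy EUR at ask) = EUR 7,599,189.11
EUR 7,599,189.11 ÷ 0.67480 (buy AUD at ask) = AUD 11,261,394.65
AUD 11,261,394.65 × 0.69835 (sell AUD at bid) = USD 7,864,394.95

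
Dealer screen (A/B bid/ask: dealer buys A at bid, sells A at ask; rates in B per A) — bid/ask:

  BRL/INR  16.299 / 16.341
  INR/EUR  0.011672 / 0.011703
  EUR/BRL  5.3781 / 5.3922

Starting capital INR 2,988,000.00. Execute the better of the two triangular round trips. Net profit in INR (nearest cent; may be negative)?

Net profit: INR 69,142.66

Best loop INR → EUR → BRL → INR:
INR 2,988,000.00 × 0.011672 (sell INR at bid) = EUR 34,875.94
EUR 34,875.94 × 5.3781 (sell EUR at bid) = BRL 187,566.27
BRL 187,566.27 × 16.299 (sell BRL at bid) = INR 3,057,142.66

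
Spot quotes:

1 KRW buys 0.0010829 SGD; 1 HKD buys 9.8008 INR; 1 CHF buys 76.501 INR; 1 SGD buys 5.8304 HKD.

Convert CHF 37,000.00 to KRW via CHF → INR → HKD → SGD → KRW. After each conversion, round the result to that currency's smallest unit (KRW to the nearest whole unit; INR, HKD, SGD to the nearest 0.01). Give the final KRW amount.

KRW 45,742,571

CHF 37,000.00 × 76.501 = INR 2,830,537.00
INR 2,830,537.00 ÷ 9.8008 = HKD 288,806.73
HKD 288,806.73 ÷ 5.8304 = SGD 49,534.63
SGD 49,534.63 ÷ 0.0010829 = KRW 45,742,571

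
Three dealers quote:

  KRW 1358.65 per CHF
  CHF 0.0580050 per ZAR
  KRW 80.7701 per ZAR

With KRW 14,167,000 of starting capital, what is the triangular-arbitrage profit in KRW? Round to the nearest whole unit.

Profitable loop is KRW → CHF → ZAR → KRW:
KRW 14,167,000 ÷ 1358.65 = CHF 10,427.26
CHF 10,427.26 ÷ 0.0580050 = ZAR 179,764.89
ZAR 179,764.89 × 80.7701 = KRW 14,519,628
Profit = KRW 14,519,628 − KRW 14,167,000

Profit: KRW 352,628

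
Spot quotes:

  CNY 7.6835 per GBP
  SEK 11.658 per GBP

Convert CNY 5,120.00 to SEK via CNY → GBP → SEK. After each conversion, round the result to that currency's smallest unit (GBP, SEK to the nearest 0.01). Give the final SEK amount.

CNY 5,120.00 ÷ 7.6835 = GBP 666.36
GBP 666.36 × 11.658 = SEK 7,768.42

SEK 7,768.42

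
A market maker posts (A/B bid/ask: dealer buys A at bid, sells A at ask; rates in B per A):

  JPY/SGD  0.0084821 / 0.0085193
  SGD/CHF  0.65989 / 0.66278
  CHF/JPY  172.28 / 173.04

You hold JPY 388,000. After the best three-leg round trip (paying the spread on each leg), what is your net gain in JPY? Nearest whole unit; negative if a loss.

Net profit: JPY 9,111

Best loop JPY → CHF → SGD → JPY:
JPY 388,000 ÷ 173.04 (buy CHF at ask) = CHF 2,242.26
CHF 2,242.26 ÷ 0.66278 (buy SGD at ask) = SGD 3,383.11
SGD 3,383.11 ÷ 0.0085193 (buy JPY at ask) = JPY 397,111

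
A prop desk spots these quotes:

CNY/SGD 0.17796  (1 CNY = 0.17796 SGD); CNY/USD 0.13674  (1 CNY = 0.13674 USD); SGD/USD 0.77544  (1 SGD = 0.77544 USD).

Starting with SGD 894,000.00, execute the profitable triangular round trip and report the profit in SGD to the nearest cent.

Profit: SGD 8,220.19

Profitable loop is SGD → USD → CNY → SGD:
SGD 894,000.00 × 0.77544 = USD 693,243.36
USD 693,243.36 ÷ 0.13674 = CNY 5,069,792.01
CNY 5,069,792.01 × 0.17796 = SGD 902,220.19
Profit = SGD 902,220.19 − SGD 894,000.00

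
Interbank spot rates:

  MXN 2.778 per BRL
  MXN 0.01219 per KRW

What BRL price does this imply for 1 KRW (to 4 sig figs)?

1 KRW × 0.01219 = 0.01219 MXN
0.01219 MXN ÷ 2.778 = 0.00438805 BRL

KRW/BRL = 0.004388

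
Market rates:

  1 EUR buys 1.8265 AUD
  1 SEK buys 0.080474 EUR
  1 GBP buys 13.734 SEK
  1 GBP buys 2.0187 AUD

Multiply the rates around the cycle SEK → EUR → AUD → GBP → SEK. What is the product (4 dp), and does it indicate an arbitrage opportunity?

1.0000 (no arbitrage)

Around SEK → EUR → AUD → GBP → SEK: 1 × 0.080474 × 1.8265 ÷ 2.0187 × 13.734 = 1.000001
Product ≈ 1 (deviation 0.000%, within rounding noise).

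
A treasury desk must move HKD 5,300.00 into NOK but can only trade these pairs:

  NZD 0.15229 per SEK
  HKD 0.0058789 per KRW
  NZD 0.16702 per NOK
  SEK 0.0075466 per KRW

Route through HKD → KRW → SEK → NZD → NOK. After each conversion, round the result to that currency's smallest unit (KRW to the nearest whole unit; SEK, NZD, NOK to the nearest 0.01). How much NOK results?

HKD 5,300.00 ÷ 0.0058789 = KRW 901,529
KRW 901,529 × 0.0075466 = SEK 6,803.48
SEK 6,803.48 × 0.15229 = NZD 1,036.10
NZD 1,036.10 ÷ 0.16702 = NOK 6,203.45

NOK 6,203.45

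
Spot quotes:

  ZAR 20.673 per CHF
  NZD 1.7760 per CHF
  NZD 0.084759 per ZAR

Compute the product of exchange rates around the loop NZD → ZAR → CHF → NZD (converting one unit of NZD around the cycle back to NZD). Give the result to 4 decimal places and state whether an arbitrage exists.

Around NZD → ZAR → CHF → NZD: 1 ÷ 0.084759 ÷ 20.673 × 1.7760 = 1.013570
Product > 1; profitable direction is NZD → ZAR → CHF → NZD.

1.0136 (arbitrage exists)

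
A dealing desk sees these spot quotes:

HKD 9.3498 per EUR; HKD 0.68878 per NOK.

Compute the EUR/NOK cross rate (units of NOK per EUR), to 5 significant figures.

EUR/NOK = 13.574

1 EUR × 9.3498 = 9.3498 HKD
9.3498 HKD ÷ 0.68878 = 13.5744 NOK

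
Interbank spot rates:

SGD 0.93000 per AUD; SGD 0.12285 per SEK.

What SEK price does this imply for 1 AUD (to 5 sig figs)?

AUD/SEK = 7.5702

1 AUD × 0.93000 = 0.93 SGD
0.93 SGD ÷ 0.12285 = 7.57021 SEK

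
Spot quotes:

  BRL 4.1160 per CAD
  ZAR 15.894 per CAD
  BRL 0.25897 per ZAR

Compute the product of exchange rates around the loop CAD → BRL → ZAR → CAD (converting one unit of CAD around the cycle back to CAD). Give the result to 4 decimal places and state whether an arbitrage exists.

1.0000 (no arbitrage)

Around CAD → BRL → ZAR → CAD: 1 × 4.1160 ÷ 0.25897 ÷ 15.894 = 0.999983
Product ≈ 1 (deviation 0.002%, within rounding noise).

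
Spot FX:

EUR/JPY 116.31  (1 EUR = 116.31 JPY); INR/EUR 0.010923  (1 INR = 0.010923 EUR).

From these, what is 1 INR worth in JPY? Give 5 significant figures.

1 INR × 0.010923 = 0.010923 EUR
0.010923 EUR × 116.31 = 1.27045 JPY

INR/JPY = 1.2705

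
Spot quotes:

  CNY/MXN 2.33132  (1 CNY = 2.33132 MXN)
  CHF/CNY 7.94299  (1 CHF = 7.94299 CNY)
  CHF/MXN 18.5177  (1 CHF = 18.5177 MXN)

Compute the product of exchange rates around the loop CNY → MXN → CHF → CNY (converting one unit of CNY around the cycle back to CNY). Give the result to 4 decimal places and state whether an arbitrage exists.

Around CNY → MXN → CHF → CNY: 1 × 2.33132 ÷ 18.5177 × 7.94299 = 0.999997
Product ≈ 1 (deviation 0.000%, within rounding noise).

1.0000 (no arbitrage)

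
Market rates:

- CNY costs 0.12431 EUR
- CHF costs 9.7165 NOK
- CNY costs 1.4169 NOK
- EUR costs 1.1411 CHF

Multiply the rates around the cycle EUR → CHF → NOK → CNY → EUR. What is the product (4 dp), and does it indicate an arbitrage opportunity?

Around EUR → CHF → NOK → CNY → EUR: 1 × 1.1411 × 9.7165 ÷ 1.4169 × 0.12431 = 0.972748
Product < 1; profitable direction is EUR → CNY → NOK → CHF → EUR.

0.9727 (arbitrage exists)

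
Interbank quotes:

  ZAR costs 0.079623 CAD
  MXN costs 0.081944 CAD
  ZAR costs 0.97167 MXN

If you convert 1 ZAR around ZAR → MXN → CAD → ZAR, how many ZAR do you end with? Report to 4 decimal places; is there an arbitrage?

1.0000 (no arbitrage)

Around ZAR → MXN → CAD → ZAR: 1 × 0.97167 × 0.081944 ÷ 0.079623 = 0.999994
Product ≈ 1 (deviation 0.001%, within rounding noise).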